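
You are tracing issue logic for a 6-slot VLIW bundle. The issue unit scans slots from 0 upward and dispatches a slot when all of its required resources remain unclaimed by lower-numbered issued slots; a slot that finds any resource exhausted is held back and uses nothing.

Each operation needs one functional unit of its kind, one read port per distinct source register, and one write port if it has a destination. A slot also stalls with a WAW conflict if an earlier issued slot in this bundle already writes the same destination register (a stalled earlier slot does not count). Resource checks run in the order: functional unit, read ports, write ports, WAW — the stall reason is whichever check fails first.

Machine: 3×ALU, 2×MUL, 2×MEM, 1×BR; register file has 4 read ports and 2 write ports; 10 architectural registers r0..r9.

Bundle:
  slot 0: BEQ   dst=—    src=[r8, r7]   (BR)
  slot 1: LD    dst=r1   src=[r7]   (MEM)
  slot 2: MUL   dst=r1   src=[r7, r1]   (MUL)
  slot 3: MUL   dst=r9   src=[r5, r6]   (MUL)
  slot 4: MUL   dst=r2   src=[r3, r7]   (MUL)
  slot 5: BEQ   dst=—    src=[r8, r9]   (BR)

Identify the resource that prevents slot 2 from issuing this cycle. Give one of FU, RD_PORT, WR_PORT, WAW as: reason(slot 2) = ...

#0 BR src=r8,r7 dispatched  <A:3 Mu:2 Ld:2 B:0 rd:2 wr:2>
#1 MEM src=r7 dispatched  <A:3 Mu:2 Ld:1 B:0 rd:1 wr:1>
#2 MUL src=r7,r1 held:RD_PORT  <A:3 Mu:2 Ld:1 B:0 rd:1 wr:1>
#3 MUL src=r5,r6 held:RD_PORT  <A:3 Mu:2 Ld:1 B:0 rd:1 wr:1>
#4 MUL src=r3,r7 held:RD_PORT  <A:3 Mu:2 Ld:1 B:0 rd:1 wr:1>
#5 BR src=r8,r9 held:FU  <A:3 Mu:2 Ld:1 B:0 rd:1 wr:1>

reason(slot 2) = RD_PORT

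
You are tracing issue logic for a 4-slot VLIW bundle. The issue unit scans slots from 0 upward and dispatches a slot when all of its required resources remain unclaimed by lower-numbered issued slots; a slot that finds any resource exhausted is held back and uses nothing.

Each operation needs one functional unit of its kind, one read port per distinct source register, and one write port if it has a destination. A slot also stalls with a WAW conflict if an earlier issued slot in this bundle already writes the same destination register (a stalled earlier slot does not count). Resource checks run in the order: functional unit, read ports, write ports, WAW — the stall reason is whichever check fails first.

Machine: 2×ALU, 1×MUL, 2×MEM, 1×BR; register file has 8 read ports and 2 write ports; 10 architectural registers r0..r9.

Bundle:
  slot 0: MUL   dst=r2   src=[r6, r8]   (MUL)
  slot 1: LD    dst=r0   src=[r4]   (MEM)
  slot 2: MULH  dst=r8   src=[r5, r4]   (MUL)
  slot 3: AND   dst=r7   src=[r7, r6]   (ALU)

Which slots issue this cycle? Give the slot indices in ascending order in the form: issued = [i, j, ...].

slot 0 (MUL): ISSUE — free A2,Mu0,Ld2,B1 rp6 wp1
slot 1 (MEM): ISSUE — free A2,Mu0,Ld1,B1 rp5 wp0
slot 2 (MUL): stall FU — free A2,Mu0,Ld1,B1 rp5 wp0
slot 3 (ALU): stall WR_PORT — free A2,Mu0,Ld1,B1 rp5 wp0

issued = [0, 1]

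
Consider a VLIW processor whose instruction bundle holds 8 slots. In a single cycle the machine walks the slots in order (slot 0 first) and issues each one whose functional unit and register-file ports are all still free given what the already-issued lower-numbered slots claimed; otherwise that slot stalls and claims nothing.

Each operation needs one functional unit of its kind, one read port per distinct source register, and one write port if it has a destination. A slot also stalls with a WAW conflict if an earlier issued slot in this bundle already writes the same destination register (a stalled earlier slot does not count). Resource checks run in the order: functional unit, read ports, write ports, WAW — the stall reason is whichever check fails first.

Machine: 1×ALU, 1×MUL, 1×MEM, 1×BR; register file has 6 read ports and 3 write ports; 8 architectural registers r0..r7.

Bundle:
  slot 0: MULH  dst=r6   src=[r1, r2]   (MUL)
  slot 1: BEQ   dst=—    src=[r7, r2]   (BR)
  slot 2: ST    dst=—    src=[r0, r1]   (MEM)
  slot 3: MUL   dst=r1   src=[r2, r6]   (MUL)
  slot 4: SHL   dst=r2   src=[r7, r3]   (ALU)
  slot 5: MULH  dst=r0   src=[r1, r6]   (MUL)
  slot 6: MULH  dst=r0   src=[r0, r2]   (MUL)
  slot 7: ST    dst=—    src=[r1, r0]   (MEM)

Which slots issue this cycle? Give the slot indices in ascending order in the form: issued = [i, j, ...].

issued = [0, 1, 2]

[0] MUL needs rd=2 wr=1: ok; after: ALU=1 MUL=0 MEM=1 BR=1, R=4, W=2
[1] BR needs rd=2 wr=0: ok; after: ALU=1 MUL=0 MEM=1 BR=0, R=2, W=2
[2] MEM needs rd=2 wr=0: ok; after: ALU=1 MUL=0 MEM=0 BR=0, R=0, W=2
[3] MUL needs rd=2 wr=1: FU; after: ALU=1 MUL=0 MEM=0 BR=0, R=0, W=2
[4] ALU needs rd=2 wr=1: RD_PORT; after: ALU=1 MUL=0 MEM=0 BR=0, R=0, W=2
[5] MUL needs rd=2 wr=1: FU; after: ALU=1 MUL=0 MEM=0 BR=0, R=0, W=2
[6] MUL needs rd=2 wr=1: FU; after: ALU=1 MUL=0 MEM=0 BR=0, R=0, W=2
[7] MEM needs rd=2 wr=0: FU; after: ALU=1 MUL=0 MEM=0 BR=0, R=0, W=2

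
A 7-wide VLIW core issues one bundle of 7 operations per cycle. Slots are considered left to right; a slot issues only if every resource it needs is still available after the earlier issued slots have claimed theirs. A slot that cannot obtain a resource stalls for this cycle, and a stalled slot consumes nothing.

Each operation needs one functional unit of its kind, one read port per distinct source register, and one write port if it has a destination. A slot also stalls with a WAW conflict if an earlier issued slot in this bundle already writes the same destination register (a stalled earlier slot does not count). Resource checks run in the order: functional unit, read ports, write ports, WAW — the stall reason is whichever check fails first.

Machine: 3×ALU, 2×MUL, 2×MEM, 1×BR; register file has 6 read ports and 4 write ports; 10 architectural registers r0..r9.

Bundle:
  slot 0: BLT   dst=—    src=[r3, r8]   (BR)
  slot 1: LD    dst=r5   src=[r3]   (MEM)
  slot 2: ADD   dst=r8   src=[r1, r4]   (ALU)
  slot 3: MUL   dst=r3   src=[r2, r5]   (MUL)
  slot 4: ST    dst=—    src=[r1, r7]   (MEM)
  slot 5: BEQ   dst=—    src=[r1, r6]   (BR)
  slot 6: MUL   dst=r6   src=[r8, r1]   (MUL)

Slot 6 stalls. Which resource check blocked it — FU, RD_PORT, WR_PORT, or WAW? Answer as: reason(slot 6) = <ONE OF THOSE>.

reason(slot 6) = RD_PORT

(0) want 1×BR +2rd +0wr — yes → AL3|MU2|ME2|BR0|rd4|wr4
(1) want 1×MEM +1rd +1wr — yes → AL3|MU2|ME1|BR0|rd3|wr3
(2) want 1×ALU +2rd +1wr — yes → AL2|MU2|ME1|BR0|rd1|wr2
(3) want 1×MUL +2rd +1wr — RD_PORT → AL2|MU2|ME1|BR0|rd1|wr2
(4) want 1×MEM +2rd +0wr — RD_PORT → AL2|MU2|ME1|BR0|rd1|wr2
(5) want 1×BR +2rd +0wr — FU → AL2|MU2|ME1|BR0|rd1|wr2
(6) want 1×MUL +2rd +1wr — RD_PORT → AL2|MU2|ME1|BR0|rd1|wr2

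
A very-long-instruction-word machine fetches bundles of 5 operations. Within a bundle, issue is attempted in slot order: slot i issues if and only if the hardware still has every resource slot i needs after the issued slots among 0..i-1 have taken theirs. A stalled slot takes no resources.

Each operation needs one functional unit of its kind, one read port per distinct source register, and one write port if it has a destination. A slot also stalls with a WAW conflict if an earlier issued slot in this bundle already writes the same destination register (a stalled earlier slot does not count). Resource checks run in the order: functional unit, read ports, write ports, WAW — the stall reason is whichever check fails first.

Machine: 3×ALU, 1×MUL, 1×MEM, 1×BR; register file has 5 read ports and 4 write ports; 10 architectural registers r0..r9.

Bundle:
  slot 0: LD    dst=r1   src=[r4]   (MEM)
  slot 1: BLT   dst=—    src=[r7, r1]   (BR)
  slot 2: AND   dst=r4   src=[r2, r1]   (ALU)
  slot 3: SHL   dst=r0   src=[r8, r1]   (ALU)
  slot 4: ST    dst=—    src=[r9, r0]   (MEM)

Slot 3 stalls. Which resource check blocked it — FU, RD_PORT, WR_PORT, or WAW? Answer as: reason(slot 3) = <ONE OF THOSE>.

slot 0 (MEM): ISSUE — free A3,Mu1,Ld0,B1 rp4 wp3
slot 1 (BR): ISSUE — free A3,Mu1,Ld0,B0 rp2 wp3
slot 2 (ALU): ISSUE — free A2,Mu1,Ld0,B0 rp0 wp2
slot 3 (ALU): stall RD_PORT — free A2,Mu1,Ld0,B0 rp0 wp2
slot 4 (MEM): stall FU — free A2,Mu1,Ld0,B0 rp0 wp2

reason(slot 3) = RD_PORT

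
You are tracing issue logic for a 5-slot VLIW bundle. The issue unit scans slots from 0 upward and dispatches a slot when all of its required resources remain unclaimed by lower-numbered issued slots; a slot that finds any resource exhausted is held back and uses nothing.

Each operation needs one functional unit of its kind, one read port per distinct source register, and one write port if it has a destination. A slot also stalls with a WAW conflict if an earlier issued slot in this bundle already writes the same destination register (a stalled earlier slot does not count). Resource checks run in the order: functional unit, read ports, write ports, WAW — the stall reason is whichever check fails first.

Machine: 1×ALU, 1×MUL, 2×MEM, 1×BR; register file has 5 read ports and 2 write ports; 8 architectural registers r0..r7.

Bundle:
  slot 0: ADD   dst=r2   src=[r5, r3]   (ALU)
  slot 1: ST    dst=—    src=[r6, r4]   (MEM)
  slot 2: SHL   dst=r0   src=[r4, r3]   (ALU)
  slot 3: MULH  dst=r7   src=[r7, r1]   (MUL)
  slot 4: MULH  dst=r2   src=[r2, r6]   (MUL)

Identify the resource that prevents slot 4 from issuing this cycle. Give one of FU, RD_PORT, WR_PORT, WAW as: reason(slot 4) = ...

  0. ALU→r2 ⇒ go  {0A/1Mu/2Ld/1B | 3r 1w}
  1. MEM ⇒ go  {0A/1Mu/1Ld/1B | 1r 1w}
  2. ALU→r0 ⇒ no(FU)  {0A/1Mu/1Ld/1B | 1r 1w}
  3. MUL→r7 ⇒ no(RD_PORT)  {0A/1Mu/1Ld/1B | 1r 1w}
  4. MUL→r2 ⇒ no(RD_PORT)  {0A/1Mu/1Ld/1B | 1r 1w}

reason(slot 4) = RD_PORT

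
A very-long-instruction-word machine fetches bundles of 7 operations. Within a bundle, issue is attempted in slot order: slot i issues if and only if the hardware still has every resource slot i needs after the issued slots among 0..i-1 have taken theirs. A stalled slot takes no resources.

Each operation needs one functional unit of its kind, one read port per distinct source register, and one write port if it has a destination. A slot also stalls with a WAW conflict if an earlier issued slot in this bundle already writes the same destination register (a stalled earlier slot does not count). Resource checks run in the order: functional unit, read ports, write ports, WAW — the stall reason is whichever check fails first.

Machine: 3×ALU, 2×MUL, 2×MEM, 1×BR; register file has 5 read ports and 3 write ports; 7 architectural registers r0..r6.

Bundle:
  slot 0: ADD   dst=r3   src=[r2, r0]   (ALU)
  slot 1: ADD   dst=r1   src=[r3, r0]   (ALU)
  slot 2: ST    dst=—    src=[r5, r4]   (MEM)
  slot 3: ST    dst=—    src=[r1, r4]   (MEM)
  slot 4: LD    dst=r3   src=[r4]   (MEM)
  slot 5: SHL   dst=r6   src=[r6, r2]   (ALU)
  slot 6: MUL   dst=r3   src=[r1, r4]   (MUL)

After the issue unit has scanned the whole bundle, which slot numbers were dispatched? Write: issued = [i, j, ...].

issued = [0, 1]

  0. ALU→r3 ⇒ go  {2A/2Mu/2Ld/1B | 3r 2w}
  1. ALU→r1 ⇒ go  {1A/2Mu/2Ld/1B | 1r 1w}
  2. MEM ⇒ no(RD_PORT)  {1A/2Mu/2Ld/1B | 1r 1w}
  3. MEM ⇒ no(RD_PORT)  {1A/2Mu/2Ld/1B | 1r 1w}
  4. MEM→r3 ⇒ no(WAW)  {1A/2Mu/2Ld/1B | 1r 1w}
  5. ALU→r6 ⇒ no(RD_PORT)  {1A/2Mu/2Ld/1B | 1r 1w}
  6. MUL→r3 ⇒ no(RD_PORT)  {1A/2Mu/2Ld/1B | 1r 1w}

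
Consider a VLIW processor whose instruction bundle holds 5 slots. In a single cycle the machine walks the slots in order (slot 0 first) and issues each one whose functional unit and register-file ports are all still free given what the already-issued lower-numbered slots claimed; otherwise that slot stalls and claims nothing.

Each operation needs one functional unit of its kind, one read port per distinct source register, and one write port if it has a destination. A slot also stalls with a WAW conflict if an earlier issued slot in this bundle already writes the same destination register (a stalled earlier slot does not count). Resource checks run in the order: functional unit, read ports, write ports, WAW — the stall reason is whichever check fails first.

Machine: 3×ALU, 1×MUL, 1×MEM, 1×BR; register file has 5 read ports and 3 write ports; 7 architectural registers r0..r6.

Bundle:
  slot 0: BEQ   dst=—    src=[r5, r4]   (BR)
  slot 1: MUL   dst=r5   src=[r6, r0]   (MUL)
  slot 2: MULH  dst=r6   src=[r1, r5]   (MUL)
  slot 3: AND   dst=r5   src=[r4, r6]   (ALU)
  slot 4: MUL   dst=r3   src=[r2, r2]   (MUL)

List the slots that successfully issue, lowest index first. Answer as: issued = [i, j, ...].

[0] BR needs rd=2 wr=0: ok; after: ALU=3 MUL=1 MEM=1 BR=0, R=3, W=3
[1] MUL needs rd=2 wr=1: ok; after: ALU=3 MUL=0 MEM=1 BR=0, R=1, W=2
[2] MUL needs rd=2 wr=1: FU; after: ALU=3 MUL=0 MEM=1 BR=0, R=1, W=2
[3] ALU needs rd=2 wr=1: RD_PORT; after: ALU=3 MUL=0 MEM=1 BR=0, R=1, W=2
[4] MUL needs rd=1 wr=1: FU; after: ALU=3 MUL=0 MEM=1 BR=0, R=1, W=2

issued = [0, 1]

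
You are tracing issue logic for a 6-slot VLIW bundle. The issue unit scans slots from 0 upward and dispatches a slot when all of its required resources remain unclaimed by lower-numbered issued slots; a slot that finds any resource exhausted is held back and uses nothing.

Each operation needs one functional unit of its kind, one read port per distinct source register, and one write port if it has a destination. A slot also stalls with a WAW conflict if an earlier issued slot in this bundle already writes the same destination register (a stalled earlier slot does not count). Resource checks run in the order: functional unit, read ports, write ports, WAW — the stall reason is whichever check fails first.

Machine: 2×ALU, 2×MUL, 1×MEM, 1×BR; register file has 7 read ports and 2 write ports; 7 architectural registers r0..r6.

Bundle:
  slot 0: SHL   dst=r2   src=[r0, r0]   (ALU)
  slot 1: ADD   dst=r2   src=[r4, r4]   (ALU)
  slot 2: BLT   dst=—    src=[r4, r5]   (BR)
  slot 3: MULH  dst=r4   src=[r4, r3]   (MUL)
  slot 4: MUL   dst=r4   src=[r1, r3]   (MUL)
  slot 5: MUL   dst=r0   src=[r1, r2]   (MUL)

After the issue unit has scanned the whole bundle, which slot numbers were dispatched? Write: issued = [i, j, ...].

slot 0 (ALU): ISSUE — free A1,Mu2,Ld1,B1 rp6 wp1
slot 1 (ALU): stall WAW — free A1,Mu2,Ld1,B1 rp6 wp1
slot 2 (BR): ISSUE — free A1,Mu2,Ld1,B0 rp4 wp1
slot 3 (MUL): ISSUE — free A1,Mu1,Ld1,B0 rp2 wp0
slot 4 (MUL): stall WR_PORT — free A1,Mu1,Ld1,B0 rp2 wp0
slot 5 (MUL): stall WR_PORT — free A1,Mu1,Ld1,B0 rp2 wp0

issued = [0, 2, 3]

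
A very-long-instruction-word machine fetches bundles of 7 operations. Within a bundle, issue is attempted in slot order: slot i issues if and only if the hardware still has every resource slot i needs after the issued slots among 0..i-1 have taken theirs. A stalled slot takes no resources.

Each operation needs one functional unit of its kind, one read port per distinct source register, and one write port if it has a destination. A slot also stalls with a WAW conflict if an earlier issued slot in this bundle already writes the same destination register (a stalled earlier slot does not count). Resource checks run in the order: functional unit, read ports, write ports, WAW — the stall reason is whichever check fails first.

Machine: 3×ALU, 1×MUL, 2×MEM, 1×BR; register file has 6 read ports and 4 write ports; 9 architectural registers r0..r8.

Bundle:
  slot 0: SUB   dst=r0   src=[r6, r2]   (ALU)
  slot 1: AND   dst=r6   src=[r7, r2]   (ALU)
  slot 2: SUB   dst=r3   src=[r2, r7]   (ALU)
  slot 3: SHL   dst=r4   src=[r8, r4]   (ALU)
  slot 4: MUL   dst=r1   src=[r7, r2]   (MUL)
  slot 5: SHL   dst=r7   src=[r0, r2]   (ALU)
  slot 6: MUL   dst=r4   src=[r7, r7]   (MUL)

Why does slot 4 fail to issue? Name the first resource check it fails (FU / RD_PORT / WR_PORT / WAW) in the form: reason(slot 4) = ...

  0. ALU→r0 ⇒ go  {2A/1Mu/2Ld/1B | 4r 3w}
  1. ALU→r6 ⇒ go  {1A/1Mu/2Ld/1B | 2r 2w}
  2. ALU→r3 ⇒ go  {0A/1Mu/2Ld/1B | 0r 1w}
  3. ALU→r4 ⇒ no(FU)  {0A/1Mu/2Ld/1B | 0r 1w}
  4. MUL→r1 ⇒ no(RD_PORT)  {0A/1Mu/2Ld/1B | 0r 1w}
  5. ALU→r7 ⇒ no(FU)  {0A/1Mu/2Ld/1B | 0r 1w}
  6. MUL→r4 ⇒ no(RD_PORT)  {0A/1Mu/2Ld/1B | 0r 1w}

reason(slot 4) = RD_PORT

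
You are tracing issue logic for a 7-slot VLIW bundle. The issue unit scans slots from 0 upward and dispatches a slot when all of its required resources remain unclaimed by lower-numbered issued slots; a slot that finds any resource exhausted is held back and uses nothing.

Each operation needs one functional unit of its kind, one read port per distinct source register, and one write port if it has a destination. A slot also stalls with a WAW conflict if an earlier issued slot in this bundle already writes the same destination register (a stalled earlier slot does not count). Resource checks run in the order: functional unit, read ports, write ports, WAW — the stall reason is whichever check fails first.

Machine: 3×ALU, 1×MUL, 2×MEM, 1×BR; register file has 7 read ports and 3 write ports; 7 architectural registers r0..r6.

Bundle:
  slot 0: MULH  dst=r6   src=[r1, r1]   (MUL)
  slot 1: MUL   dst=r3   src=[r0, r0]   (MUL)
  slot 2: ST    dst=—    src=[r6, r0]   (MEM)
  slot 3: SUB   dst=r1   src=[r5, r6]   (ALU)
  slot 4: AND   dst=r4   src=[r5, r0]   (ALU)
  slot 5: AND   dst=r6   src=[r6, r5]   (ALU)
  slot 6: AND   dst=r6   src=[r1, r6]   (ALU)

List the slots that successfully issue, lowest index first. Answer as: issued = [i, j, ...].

slot 0 (MUL): ISSUE — free A3,Mu0,Ld2,B1 rp6 wp2
slot 1 (MUL): stall FU — free A3,Mu0,Ld2,B1 rp6 wp2
slot 2 (MEM): ISSUE — free A3,Mu0,Ld1,B1 rp4 wp2
slot 3 (ALU): ISSUE — free A2,Mu0,Ld1,B1 rp2 wp1
slot 4 (ALU): ISSUE — free A1,Mu0,Ld1,B1 rp0 wp0
slot 5 (ALU): stall RD_PORT — free A1,Mu0,Ld1,B1 rp0 wp0
slot 6 (ALU): stall RD_PORT — free A1,Mu0,Ld1,B1 rp0 wp0

issued = [0, 2, 3, 4]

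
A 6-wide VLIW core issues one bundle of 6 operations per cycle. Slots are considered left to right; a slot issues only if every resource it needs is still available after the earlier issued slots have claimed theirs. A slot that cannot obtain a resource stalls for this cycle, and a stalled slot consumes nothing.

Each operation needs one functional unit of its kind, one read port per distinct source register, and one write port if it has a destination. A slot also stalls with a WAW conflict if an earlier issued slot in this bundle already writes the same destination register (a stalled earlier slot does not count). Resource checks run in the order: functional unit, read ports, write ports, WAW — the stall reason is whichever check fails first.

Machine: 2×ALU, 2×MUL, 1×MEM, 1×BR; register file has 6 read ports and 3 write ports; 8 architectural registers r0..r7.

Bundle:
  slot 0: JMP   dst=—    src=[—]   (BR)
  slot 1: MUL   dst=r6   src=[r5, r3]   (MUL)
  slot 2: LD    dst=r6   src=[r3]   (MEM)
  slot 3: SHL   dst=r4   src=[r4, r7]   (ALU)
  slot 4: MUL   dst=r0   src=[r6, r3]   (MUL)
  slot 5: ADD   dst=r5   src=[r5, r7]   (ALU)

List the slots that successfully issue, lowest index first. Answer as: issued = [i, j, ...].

[0] BR needs rd=0 wr=0: ok; after: ALU=2 MUL=2 MEM=1 BR=0, R=6, W=3
[1] MUL needs rd=2 wr=1: ok; after: ALU=2 MUL=1 MEM=1 BR=0, R=4, W=2
[2] MEM needs rd=1 wr=1: WAW; after: ALU=2 MUL=1 MEM=1 BR=0, R=4, W=2
[3] ALU needs rd=2 wr=1: ok; after: ALU=1 MUL=1 MEM=1 BR=0, R=2, W=1
[4] MUL needs rd=2 wr=1: ok; after: ALU=1 MUL=0 MEM=1 BR=0, R=0, W=0
[5] ALU needs rd=2 wr=1: RD_PORT; after: ALU=1 MUL=0 MEM=1 BR=0, R=0, W=0

issued = [0, 1, 3, 4]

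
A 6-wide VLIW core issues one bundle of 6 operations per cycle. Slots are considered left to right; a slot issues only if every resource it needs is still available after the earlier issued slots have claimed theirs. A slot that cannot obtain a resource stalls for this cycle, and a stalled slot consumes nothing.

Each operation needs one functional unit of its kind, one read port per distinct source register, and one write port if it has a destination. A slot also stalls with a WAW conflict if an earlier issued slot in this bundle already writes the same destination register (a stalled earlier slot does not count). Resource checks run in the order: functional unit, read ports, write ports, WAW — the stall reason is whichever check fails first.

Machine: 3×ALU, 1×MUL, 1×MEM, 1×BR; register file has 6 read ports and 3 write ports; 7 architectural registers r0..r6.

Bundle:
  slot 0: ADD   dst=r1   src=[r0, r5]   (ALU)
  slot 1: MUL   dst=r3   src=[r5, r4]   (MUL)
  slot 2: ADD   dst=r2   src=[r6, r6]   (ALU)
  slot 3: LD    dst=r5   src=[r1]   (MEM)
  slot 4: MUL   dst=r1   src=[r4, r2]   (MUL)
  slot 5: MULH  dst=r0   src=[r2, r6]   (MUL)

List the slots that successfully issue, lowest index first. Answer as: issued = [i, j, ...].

issued = [0, 1, 2]

[0] ALU needs rd=2 wr=1: ok; after: ALU=2 MUL=1 MEM=1 BR=1, R=4, W=2
[1] MUL needs rd=2 wr=1: ok; after: ALU=2 MUL=0 MEM=1 BR=1, R=2, W=1
[2] ALU needs rd=1 wr=1: ok; after: ALU=1 MUL=0 MEM=1 BR=1, R=1, W=0
[3] MEM needs rd=1 wr=1: WR_PORT; after: ALU=1 MUL=0 MEM=1 BR=1, R=1, W=0
[4] MUL needs rd=2 wr=1: FU; after: ALU=1 MUL=0 MEM=1 BR=1, R=1, W=0
[5] MUL needs rd=2 wr=1: FU; after: ALU=1 MUL=0 MEM=1 BR=1, R=1, W=0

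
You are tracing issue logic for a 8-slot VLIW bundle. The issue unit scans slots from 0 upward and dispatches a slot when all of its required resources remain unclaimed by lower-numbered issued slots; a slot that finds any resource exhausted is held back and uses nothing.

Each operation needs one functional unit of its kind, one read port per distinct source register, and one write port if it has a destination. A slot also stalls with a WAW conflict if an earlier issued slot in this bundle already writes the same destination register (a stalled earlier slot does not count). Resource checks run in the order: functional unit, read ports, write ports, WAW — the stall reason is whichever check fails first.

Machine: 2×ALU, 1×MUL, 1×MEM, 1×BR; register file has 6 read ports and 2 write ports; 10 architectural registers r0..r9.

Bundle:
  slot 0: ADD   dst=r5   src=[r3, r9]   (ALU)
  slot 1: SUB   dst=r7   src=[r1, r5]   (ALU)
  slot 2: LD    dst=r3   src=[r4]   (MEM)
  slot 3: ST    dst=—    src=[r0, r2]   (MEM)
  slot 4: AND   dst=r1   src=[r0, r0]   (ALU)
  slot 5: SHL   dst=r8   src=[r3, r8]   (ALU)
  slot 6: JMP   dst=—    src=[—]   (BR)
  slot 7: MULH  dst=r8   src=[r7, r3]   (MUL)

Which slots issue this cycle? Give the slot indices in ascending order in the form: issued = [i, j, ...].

issued = [0, 1, 3, 6]

  0. ALU→r5 ⇒ go  {1A/1Mu/1Ld/1B | 4r 1w}
  1. ALU→r7 ⇒ go  {0A/1Mu/1Ld/1B | 2r 0w}
  2. MEM→r3 ⇒ no(WR_PORT)  {0A/1Mu/1Ld/1B | 2r 0w}
  3. MEM ⇒ go  {0A/1Mu/0Ld/1B | 0r 0w}
  4. ALU→r1 ⇒ no(FU)  {0A/1Mu/0Ld/1B | 0r 0w}
  5. ALU→r8 ⇒ no(FU)  {0A/1Mu/0Ld/1B | 0r 0w}
  6. BR ⇒ go  {0A/1Mu/0Ld/0B | 0r 0w}
  7. MUL→r8 ⇒ no(RD_PORT)  {0A/1Mu/0Ld/0B | 0r 0w}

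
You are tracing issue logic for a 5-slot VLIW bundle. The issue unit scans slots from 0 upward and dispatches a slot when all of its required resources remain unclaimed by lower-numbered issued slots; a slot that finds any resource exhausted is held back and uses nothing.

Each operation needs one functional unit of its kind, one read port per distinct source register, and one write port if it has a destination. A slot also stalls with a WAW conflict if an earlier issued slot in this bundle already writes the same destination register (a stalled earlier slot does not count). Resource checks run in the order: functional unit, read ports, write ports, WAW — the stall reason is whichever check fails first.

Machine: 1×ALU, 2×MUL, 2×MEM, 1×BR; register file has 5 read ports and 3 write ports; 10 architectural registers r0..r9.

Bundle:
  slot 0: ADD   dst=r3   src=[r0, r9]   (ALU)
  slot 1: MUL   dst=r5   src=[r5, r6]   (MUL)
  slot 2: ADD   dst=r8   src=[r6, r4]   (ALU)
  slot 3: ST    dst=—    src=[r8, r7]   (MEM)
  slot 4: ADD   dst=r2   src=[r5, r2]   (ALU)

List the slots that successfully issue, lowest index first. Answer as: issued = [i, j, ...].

issued = [0, 1]

  0. ALU→r3 ⇒ go  {0A/2Mu/2Ld/1B | 3r 2w}
  1. MUL→r5 ⇒ go  {0A/1Mu/2Ld/1B | 1r 1w}
  2. ALU→r8 ⇒ no(FU)  {0A/1Mu/2Ld/1B | 1r 1w}
  3. MEM ⇒ no(RD_PORT)  {0A/1Mu/2Ld/1B | 1r 1w}
  4. ALU→r2 ⇒ no(FU)  {0A/1Mu/2Ld/1B | 1r 1w}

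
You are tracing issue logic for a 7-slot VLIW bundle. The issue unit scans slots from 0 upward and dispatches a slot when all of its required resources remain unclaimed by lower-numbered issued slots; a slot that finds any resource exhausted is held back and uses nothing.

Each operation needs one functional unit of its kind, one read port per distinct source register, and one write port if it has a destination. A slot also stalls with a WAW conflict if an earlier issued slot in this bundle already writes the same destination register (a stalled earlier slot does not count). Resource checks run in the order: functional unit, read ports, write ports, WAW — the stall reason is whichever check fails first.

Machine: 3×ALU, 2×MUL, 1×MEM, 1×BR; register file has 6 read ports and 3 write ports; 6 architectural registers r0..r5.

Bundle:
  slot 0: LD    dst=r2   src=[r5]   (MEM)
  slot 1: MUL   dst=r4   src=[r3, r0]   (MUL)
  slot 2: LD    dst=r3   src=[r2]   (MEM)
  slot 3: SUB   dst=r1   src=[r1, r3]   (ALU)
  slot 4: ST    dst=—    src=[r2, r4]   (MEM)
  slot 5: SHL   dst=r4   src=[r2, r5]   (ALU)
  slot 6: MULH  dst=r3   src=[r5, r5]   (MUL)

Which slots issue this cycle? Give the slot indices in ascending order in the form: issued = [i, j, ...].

#0 MEM src=r5 dispatched  <A:3 Mu:2 Ld:0 B:1 rd:5 wr:2>
#1 MUL src=r3,r0 dispatched  <A:3 Mu:1 Ld:0 B:1 rd:3 wr:1>
#2 MEM src=r2 held:FU  <A:3 Mu:1 Ld:0 B:1 rd:3 wr:1>
#3 ALU src=r1,r3 dispatched  <A:2 Mu:1 Ld:0 B:1 rd:1 wr:0>
#4 MEM src=r2,r4 held:FU  <A:2 Mu:1 Ld:0 B:1 rd:1 wr:0>
#5 ALU src=r2,r5 held:RD_PORT  <A:2 Mu:1 Ld:0 B:1 rd:1 wr:0>
#6 MUL src=r5,r5 held:WR_PORT  <A:2 Mu:1 Ld:0 B:1 rd:1 wr:0>

issued = [0, 1, 3]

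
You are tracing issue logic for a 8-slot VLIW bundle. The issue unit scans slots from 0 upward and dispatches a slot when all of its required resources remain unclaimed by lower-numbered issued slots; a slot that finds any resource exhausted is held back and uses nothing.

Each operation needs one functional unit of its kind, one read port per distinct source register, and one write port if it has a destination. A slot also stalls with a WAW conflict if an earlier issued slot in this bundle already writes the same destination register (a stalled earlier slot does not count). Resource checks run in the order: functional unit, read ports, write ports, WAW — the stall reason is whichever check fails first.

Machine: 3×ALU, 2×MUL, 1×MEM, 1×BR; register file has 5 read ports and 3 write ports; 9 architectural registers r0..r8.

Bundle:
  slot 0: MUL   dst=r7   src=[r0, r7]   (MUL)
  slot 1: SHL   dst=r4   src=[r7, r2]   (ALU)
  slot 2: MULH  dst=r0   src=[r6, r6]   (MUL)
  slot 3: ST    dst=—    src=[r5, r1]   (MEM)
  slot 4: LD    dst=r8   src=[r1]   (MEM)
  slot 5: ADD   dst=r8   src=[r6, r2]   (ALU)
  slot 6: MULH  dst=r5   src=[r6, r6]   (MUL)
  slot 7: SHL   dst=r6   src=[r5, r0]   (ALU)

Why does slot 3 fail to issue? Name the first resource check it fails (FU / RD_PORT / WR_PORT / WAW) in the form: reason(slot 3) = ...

reason(slot 3) = RD_PORT

[0] MUL needs rd=2 wr=1: ok; after: ALU=3 MUL=1 MEM=1 BR=1, R=3, W=2
[1] ALU needs rd=2 wr=1: ok; after: ALU=2 MUL=1 MEM=1 BR=1, R=1, W=1
[2] MUL needs rd=1 wr=1: ok; after: ALU=2 MUL=0 MEM=1 BR=1, R=0, W=0
[3] MEM needs rd=2 wr=0: RD_PORT; after: ALU=2 MUL=0 MEM=1 BR=1, R=0, W=0
[4] MEM needs rd=1 wr=1: RD_PORT; after: ALU=2 MUL=0 MEM=1 BR=1, R=0, W=0
[5] ALU needs rd=2 wr=1: RD_PORT; after: ALU=2 MUL=0 MEM=1 BR=1, R=0, W=0
[6] MUL needs rd=1 wr=1: FU; after: ALU=2 MUL=0 MEM=1 BR=1, R=0, W=0
[7] ALU needs rd=2 wr=1: RD_PORT; after: ALU=2 MUL=0 MEM=1 BR=1, R=0, W=0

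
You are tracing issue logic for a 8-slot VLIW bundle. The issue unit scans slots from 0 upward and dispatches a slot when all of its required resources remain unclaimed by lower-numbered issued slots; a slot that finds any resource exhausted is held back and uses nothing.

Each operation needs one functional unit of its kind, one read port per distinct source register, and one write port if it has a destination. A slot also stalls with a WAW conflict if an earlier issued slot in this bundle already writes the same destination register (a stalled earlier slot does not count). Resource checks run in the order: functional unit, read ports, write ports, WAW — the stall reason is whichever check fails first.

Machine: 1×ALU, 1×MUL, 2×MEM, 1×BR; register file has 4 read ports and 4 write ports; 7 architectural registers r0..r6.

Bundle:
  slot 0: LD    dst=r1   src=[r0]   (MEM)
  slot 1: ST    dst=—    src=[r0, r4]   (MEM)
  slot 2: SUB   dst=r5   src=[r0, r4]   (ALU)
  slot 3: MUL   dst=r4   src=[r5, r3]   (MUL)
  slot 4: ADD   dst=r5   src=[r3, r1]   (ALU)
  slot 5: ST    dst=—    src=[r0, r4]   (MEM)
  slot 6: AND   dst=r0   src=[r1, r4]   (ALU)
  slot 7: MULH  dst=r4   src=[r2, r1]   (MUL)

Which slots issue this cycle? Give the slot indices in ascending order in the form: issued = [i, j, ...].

slot 0 (MEM): ISSUE — free A1,Mu1,Ld1,B1 rp3 wp3
slot 1 (MEM): ISSUE — free A1,Mu1,Ld0,B1 rp1 wp3
slot 2 (ALU): stall RD_PORT — free A1,Mu1,Ld0,B1 rp1 wp3
slot 3 (MUL): stall RD_PORT — free A1,Mu1,Ld0,B1 rp1 wp3
slot 4 (ALU): stall RD_PORT — free A1,Mu1,Ld0,B1 rp1 wp3
slot 5 (MEM): stall FU — free A1,Mu1,Ld0,B1 rp1 wp3
slot 6 (ALU): stall RD_PORT — free A1,Mu1,Ld0,B1 rp1 wp3
slot 7 (MUL): stall RD_PORT — free A1,Mu1,Ld0,B1 rp1 wp3

issued = [0, 1]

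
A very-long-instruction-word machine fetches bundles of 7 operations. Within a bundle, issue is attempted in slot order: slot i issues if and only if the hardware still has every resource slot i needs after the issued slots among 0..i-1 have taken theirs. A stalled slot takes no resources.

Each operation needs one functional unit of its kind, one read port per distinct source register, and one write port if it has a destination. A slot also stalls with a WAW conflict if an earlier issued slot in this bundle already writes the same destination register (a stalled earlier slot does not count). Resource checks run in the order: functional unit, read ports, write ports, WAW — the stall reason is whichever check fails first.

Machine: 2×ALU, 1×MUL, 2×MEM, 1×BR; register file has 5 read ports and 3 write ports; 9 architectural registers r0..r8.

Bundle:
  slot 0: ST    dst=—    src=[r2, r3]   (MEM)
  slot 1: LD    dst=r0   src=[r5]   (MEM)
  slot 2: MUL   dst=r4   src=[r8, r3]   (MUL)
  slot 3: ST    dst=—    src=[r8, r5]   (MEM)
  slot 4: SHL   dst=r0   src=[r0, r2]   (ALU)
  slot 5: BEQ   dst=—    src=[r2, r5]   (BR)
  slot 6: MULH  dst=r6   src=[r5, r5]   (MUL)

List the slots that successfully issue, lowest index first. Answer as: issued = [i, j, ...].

issued = [0, 1, 2]

  0. MEM ⇒ go  {2A/1Mu/1Ld/1B | 3r 3w}
  1. MEM→r0 ⇒ go  {2A/1Mu/0Ld/1B | 2r 2w}
  2. MUL→r4 ⇒ go  {2A/0Mu/0Ld/1B | 0r 1w}
  3. MEM ⇒ no(FU)  {2A/0Mu/0Ld/1B | 0r 1w}
  4. ALU→r0 ⇒ no(RD_PORT)  {2A/0Mu/0Ld/1B | 0r 1w}
  5. BR ⇒ no(RD_PORT)  {2A/0Mu/0Ld/1B | 0r 1w}
  6. MUL→r6 ⇒ no(FU)  {2A/0Mu/0Ld/1B | 0r 1w}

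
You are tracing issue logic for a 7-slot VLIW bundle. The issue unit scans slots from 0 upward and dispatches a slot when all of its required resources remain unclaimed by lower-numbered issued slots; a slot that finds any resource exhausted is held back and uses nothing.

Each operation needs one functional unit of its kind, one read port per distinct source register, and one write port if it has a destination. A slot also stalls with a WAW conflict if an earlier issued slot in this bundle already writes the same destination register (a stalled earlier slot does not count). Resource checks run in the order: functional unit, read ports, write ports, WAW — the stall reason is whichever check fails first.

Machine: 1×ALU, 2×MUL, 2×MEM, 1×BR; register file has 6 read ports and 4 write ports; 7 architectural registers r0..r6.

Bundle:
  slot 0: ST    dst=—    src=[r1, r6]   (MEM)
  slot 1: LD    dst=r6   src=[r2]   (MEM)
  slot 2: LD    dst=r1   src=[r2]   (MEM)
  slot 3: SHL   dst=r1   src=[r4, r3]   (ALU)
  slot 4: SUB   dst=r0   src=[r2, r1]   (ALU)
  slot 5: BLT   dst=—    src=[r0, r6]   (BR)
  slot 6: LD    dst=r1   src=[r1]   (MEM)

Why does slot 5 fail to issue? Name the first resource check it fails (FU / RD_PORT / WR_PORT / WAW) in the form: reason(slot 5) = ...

reason(slot 5) = RD_PORT

[0] MEM needs rd=2 wr=0: ok; after: ALU=1 MUL=2 MEM=1 BR=1, R=4, W=4
[1] MEM needs rd=1 wr=1: ok; after: ALU=1 MUL=2 MEM=0 BR=1, R=3, W=3
[2] MEM needs rd=1 wr=1: FU; after: ALU=1 MUL=2 MEM=0 BR=1, R=3, W=3
[3] ALU needs rd=2 wr=1: ok; after: ALU=0 MUL=2 MEM=0 BR=1, R=1, W=2
[4] ALU needs rd=2 wr=1: FU; after: ALU=0 MUL=2 MEM=0 BR=1, R=1, W=2
[5] BR needs rd=2 wr=0: RD_PORT; after: ALU=0 MUL=2 MEM=0 BR=1, R=1, W=2
[6] MEM needs rd=1 wr=1: FU; after: ALU=0 MUL=2 MEM=0 BR=1, R=1, W=2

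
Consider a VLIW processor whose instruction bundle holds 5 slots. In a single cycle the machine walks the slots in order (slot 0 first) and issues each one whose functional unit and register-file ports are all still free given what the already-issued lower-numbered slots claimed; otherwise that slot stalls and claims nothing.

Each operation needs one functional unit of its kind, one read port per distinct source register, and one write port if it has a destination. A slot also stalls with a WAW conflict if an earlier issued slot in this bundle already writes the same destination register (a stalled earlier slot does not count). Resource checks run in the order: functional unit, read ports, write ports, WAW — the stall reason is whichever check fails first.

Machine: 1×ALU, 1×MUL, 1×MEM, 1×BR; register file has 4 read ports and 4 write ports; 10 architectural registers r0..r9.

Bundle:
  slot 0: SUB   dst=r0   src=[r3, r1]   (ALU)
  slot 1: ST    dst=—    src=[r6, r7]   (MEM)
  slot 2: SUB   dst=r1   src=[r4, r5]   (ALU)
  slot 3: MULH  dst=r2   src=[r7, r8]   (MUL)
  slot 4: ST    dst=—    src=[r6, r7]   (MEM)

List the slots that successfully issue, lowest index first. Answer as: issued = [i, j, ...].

(0) want 1×ALU +2rd +1wr — yes → AL0|MU1|ME1|BR1|rd2|wr3
(1) want 1×MEM +2rd +0wr — yes → AL0|MU1|ME0|BR1|rd0|wr3
(2) want 1×ALU +2rd +1wr — FU → AL0|MU1|ME0|BR1|rd0|wr3
(3) want 1×MUL +2rd +1wr — RD_PORT → AL0|MU1|ME0|BR1|rd0|wr3
(4) want 1×MEM +2rd +0wr — FU → AL0|MU1|ME0|BR1|rd0|wr3

issued = [0, 1]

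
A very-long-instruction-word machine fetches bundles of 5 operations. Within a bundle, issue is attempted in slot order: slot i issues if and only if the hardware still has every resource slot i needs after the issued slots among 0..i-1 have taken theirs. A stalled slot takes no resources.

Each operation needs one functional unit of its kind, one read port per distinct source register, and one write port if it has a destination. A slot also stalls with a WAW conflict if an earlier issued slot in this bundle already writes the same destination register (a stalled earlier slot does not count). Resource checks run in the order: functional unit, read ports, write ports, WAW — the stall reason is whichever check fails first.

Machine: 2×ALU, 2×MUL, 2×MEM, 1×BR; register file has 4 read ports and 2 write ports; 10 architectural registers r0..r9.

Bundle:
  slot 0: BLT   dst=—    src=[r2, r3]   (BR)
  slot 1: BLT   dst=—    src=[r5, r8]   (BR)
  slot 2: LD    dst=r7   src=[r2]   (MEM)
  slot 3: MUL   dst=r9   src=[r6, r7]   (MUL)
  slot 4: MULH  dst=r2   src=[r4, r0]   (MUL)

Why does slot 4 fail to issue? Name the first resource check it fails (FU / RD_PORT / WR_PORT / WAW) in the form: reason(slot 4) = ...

slot 0 (BR): ISSUE — free A2,Mu2,Ld2,B0 rp2 wp2
slot 1 (BR): stall FU — free A2,Mu2,Ld2,B0 rp2 wp2
slot 2 (MEM): ISSUE — free A2,Mu2,Ld1,B0 rp1 wp1
slot 3 (MUL): stall RD_PORT — free A2,Mu2,Ld1,B0 rp1 wp1
slot 4 (MUL): stall RD_PORT — free A2,Mu2,Ld1,B0 rp1 wp1

reason(slot 4) = RD_PORT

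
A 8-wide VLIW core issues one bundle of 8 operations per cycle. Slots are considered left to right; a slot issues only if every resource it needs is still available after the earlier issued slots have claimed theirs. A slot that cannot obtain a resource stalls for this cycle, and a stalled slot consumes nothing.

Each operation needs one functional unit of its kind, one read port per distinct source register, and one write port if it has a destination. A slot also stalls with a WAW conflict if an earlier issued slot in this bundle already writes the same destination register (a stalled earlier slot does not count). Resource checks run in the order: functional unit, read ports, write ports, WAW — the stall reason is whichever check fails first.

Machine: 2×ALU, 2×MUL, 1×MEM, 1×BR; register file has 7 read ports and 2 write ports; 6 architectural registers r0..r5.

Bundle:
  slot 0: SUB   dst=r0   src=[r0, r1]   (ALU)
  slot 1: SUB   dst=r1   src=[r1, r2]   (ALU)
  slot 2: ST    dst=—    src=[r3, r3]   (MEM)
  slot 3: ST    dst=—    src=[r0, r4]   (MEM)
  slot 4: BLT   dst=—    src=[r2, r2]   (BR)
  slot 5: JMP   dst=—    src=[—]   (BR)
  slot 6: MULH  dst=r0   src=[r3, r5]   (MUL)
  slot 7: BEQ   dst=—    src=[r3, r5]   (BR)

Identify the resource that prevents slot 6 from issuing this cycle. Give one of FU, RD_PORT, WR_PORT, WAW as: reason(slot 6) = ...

reason(slot 6) = RD_PORT

(0) want 1×ALU +2rd +1wr — yes → AL1|MU2|ME1|BR1|rd5|wr1
(1) want 1×ALU +2rd +1wr — yes → AL0|MU2|ME1|BR1|rd3|wr0
(2) want 1×MEM +1rd +0wr — yes → AL0|MU2|ME0|BR1|rd2|wr0
(3) want 1×MEM +2rd +0wr — FU → AL0|MU2|ME0|BR1|rd2|wr0
(4) want 1×BR +1rd +0wr — yes → AL0|MU2|ME0|BR0|rd1|wr0
(5) want 1×BR +0rd +0wr — FU → AL0|MU2|ME0|BR0|rd1|wr0
(6) want 1×MUL +2rd +1wr — RD_PORT → AL0|MU2|ME0|BR0|rd1|wr0
(7) want 1×BR +2rd +0wr — FU → AL0|MU2|ME0|BR0|rd1|wr0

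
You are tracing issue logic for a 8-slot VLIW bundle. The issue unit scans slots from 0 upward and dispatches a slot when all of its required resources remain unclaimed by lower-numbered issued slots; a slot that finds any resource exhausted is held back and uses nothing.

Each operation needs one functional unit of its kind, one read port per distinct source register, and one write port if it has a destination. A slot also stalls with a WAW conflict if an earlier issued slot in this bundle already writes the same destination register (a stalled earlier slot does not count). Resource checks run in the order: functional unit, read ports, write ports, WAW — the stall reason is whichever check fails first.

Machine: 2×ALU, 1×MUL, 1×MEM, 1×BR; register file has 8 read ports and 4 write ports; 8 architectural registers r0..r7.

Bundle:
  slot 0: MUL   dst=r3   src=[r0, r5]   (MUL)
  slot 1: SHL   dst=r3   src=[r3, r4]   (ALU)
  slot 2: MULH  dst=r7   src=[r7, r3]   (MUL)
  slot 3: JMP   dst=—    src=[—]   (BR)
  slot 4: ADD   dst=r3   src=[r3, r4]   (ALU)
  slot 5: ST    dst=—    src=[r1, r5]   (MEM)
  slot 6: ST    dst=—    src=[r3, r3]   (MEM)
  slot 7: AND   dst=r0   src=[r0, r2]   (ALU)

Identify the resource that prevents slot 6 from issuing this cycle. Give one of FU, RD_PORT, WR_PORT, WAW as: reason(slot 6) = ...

reason(slot 6) = FU

#0 MUL src=r0,r5 dispatched  <A:2 Mu:0 Ld:1 B:1 rd:6 wr:3>
#1 ALU src=r3,r4 held:WAW  <A:2 Mu:0 Ld:1 B:1 rd:6 wr:3>
#2 MUL src=r7,r3 held:FU  <A:2 Mu:0 Ld:1 B:1 rd:6 wr:3>
#3 BR src=- dispatched  <A:2 Mu:0 Ld:1 B:0 rd:6 wr:3>
#4 ALU src=r3,r4 held:WAW  <A:2 Mu:0 Ld:1 B:0 rd:6 wr:3>
#5 MEM src=r1,r5 dispatched  <A:2 Mu:0 Ld:0 B:0 rd:4 wr:3>
#6 MEM src=r3,r3 held:FU  <A:2 Mu:0 Ld:0 B:0 rd:4 wr:3>
#7 ALU src=r0,r2 dispatched  <A:1 Mu:0 Ld:0 B:0 rd:2 wr:2>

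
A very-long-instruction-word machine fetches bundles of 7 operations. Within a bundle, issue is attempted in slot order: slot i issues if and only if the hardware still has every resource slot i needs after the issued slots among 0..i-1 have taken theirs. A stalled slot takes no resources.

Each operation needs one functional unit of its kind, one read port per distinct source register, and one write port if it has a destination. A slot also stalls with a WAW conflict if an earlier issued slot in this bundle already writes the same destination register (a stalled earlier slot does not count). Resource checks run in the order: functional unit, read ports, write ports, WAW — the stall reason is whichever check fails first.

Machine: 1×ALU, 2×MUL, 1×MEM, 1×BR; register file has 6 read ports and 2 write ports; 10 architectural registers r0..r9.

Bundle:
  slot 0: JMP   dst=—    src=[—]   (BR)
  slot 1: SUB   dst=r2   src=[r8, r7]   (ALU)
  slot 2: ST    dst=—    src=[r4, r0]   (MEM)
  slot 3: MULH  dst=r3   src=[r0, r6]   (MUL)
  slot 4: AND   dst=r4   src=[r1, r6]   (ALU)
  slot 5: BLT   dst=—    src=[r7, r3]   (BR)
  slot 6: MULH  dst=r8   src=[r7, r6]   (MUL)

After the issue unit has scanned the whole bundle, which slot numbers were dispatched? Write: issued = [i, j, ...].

  0. BR ⇒ go  {1A/2Mu/1Ld/0B | 6r 2w}
  1. ALU→r2 ⇒ go  {0A/2Mu/1Ld/0B | 4r 1w}
  2. MEM ⇒ go  {0A/2Mu/0Ld/0B | 2r 1w}
  3. MUL→r3 ⇒ go  {0A/1Mu/0Ld/0B | 0r 0w}
  4. ALU→r4 ⇒ no(FU)  {0A/1Mu/0Ld/0B | 0r 0w}
  5. BR ⇒ no(FU)  {0A/1Mu/0Ld/0B | 0r 0w}
  6. MUL→r8 ⇒ no(RD_PORT)  {0A/1Mu/0Ld/0B | 0r 0w}

issued = [0, 1, 2, 3]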